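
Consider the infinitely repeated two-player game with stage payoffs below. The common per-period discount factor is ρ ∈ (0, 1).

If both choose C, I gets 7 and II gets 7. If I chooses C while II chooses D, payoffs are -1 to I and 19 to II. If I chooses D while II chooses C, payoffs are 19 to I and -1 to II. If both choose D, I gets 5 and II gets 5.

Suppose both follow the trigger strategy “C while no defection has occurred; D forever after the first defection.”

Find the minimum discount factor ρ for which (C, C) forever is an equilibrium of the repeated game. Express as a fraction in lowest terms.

6/7

7/(1−ρ) ≥ 19 + 5ρ/(1−ρ)
7 ≥ 19 − 14ρ
ρ ≥ 12/14 = 6/7.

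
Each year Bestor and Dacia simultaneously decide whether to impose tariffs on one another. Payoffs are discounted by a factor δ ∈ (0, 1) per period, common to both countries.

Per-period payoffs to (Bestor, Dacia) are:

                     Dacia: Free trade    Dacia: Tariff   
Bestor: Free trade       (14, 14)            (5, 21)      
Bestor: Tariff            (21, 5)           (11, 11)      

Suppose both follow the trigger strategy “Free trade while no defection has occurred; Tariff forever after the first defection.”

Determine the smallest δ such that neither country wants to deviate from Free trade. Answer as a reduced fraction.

7/10

Cooperation forever yields 14 each period: 14/(1−δ).
Deviating yields 21 once, then 11 forever: 21 + 11δ/(1−δ).
No profitable deviation requires 14/(1−δ) ≥ 21 + 11δ/(1−δ).
Multiplying by (1−δ): 14 ≥ 21(1−δ) + 11δ = 21 − 10δ.
So 10δ ≥ 7, i.e. δ ≥ 7/10.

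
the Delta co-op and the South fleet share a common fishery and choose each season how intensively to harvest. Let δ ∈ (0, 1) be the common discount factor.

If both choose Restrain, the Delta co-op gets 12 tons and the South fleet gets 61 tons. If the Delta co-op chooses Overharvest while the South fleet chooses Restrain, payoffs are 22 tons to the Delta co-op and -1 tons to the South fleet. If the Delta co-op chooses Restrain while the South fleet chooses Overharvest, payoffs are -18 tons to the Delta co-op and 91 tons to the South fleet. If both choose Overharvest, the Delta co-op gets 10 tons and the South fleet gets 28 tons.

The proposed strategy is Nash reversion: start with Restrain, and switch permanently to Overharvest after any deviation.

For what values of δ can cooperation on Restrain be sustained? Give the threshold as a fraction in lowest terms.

5/6

the Delta co-op: cooperation gives 12 each period; deviation gives 22 once then 10 forever.
  12/(1−δ) ≥ 22 + 10δ/(1−δ) ⇒ δ ≥ 10/12 = 5/6.
the South fleet: cooperation gives 61 each period; deviation gives 91 once then 28 forever.
  δ ≥ 30/63 = 10/21.
Both must hold, so the binding constraint is the Delta co-op's: δ ≥ 5/6.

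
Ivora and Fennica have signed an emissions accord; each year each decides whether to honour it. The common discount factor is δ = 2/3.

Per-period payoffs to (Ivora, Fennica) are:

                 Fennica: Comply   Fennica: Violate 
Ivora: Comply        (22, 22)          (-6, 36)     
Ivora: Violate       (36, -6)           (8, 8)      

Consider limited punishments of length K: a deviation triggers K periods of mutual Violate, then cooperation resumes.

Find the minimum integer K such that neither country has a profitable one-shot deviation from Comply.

No profitable deviation requires (22−8)(δ+…+δ^K) ≥ 36−22, i.e. δ+…+δ^K ≥ 1 ≈ 1.0000.
With δ = 2/3, the partial sums are K=1: 0.6667, K=2: 1.1111.
K = 2 is the first length at which the sum reaches 1.0000.

2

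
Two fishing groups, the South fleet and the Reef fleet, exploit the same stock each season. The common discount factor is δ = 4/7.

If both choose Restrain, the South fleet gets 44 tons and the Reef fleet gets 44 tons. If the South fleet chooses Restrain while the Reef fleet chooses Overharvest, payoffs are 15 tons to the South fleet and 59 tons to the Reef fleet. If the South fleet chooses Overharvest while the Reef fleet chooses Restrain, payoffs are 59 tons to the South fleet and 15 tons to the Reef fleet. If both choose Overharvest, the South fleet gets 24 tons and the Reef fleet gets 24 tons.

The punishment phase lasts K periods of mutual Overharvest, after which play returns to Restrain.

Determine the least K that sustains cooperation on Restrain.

Need Σ_{k=1}^{K} δ^k ≥ (59−44)/(44−24) = 0.7500 at δ = 4/7.
At K = 1 the sum is 0.5714 < 0.7500; at K = 2 it is 0.8980 ≥ 0.7500.
So the minimum punishment length is K = 2.

2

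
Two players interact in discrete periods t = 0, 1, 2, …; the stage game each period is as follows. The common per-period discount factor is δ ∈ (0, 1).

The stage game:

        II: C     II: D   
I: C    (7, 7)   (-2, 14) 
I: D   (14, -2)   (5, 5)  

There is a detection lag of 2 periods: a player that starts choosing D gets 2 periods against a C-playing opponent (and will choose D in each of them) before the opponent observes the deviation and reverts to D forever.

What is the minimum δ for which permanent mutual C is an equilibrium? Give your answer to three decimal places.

Deviating for the 2 undetected periods gains 14−7 = 7 per period over cooperation, then loses 7−5 = 2 per period forever once punishment starts.
Gain: 7(1 + δ + … + δ^1); loss: 2·δ^2/(1−δ).
No profitable deviation ⇔ 7(1−δ^2) ≤ 2·δ^2, i.e. δ^2 ≥ 7/(7+2) = 7/9.
Hence δ ≥ (7/9)^(1/2) ≈ 0.882.

0.882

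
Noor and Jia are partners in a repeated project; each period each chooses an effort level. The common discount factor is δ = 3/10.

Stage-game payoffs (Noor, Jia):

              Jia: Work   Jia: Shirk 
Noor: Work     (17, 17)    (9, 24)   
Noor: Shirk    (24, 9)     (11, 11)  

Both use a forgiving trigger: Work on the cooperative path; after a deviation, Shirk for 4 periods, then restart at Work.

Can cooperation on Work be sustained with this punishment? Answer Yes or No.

Comparing payoff streams over the 5 periods until play realigns: cooperate → 17(1+δ+…+δ^4); deviate → 24 + 11(δ+…+δ^4).
Cooperation is sustained iff (17−11)(δ+…+δ^4) ≥ 24−17.
δ+…+δ^4 = 3/10·(1−(3/10)^4)/(1−3/10) = 0.4251, and (24−17)/(17−11) = 1.1667.
0.4251 < 1.1667, so cooperation is not sustainable.

No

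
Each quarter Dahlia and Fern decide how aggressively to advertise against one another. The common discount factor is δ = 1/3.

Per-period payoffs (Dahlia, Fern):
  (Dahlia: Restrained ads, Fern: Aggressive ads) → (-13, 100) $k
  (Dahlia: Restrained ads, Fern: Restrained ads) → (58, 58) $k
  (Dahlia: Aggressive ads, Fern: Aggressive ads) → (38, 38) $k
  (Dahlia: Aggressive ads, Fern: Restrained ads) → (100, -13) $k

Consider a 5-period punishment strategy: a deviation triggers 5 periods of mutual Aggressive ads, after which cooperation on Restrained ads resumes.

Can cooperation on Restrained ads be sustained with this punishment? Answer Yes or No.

No

Comparing payoff streams over the 6 periods until play realigns: cooperate → 58(1+δ+…+δ^5); deviate → 100 + 38(δ+…+δ^5).
Cooperation is sustained iff (58−38)(δ+…+δ^5) ≥ 100−58.
δ+…+δ^5 = 1/3·(1−(1/3)^5)/(1−1/3) = 0.4979, and (100−58)/(58−38) = 2.1000.
0.4979 < 2.1000, so cooperation is not sustainable.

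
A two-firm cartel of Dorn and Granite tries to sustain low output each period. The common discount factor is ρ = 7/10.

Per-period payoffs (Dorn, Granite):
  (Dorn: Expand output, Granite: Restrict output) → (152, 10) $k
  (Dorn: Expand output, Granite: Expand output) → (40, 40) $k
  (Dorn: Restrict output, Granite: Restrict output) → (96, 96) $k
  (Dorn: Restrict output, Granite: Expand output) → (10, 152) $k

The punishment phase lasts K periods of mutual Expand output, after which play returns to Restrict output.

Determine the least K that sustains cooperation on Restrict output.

No profitable deviation requires (96−40)(ρ+…+ρ^K) ≥ 152−96, i.e. ρ+…+ρ^K ≥ 1 ≈ 1.0000.
With ρ = 7/10, the partial sums are K=1: 0.7000, K=2: 1.1900.
K = 2 is the first length at which the sum reaches 1.0000.

2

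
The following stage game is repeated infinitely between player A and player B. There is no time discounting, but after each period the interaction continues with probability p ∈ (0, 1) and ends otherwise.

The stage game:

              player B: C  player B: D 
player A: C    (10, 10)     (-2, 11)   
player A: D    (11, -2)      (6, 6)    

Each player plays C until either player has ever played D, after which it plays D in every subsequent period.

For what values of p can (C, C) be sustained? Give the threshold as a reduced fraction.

1/5

With no time discounting, the continuation probability p plays the role of the discount factor.
Grim-trigger IC: 10/(1−p) ≥ 11 + 6p/(1−p) ⇒ p ≥ (11−10)/(11−6) = 1/5.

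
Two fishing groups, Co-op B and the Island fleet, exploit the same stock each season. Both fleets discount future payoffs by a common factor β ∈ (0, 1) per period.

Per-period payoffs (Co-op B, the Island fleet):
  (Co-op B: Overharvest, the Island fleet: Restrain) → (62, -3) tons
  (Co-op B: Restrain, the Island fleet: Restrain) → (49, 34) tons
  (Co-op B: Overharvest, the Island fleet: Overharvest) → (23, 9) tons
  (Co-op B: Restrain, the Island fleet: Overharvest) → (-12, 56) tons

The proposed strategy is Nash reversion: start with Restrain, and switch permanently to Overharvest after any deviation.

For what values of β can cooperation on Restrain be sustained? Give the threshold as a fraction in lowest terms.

For Co-op B: deviation gain 62−49 = 13, per-period punishment loss 49−23 = 26. IC gives β ≥ 13/39 = 1/3.
For the Island fleet: gain 22, loss 25 per period, so β ≥ 22/47.
The tighter constraint is the Island fleet's, so cooperation needs β ≥ 22/47.

22/47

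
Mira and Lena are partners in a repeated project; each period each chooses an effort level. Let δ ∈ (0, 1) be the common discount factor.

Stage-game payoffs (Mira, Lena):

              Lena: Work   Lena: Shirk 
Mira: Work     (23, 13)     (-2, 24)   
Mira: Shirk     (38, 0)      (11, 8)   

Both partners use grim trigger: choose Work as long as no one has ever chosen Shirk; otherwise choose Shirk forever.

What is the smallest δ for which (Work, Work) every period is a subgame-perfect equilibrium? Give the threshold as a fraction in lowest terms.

11/16

For Mira: deviation gain 38−23 = 15, per-period punishment loss 23−11 = 12. IC gives δ ≥ 15/27 = 5/9.
For Lena: gain 11, loss 5 per period, so δ ≥ 11/16.
The tighter constraint is Lena's, so cooperation needs δ ≥ 11/16.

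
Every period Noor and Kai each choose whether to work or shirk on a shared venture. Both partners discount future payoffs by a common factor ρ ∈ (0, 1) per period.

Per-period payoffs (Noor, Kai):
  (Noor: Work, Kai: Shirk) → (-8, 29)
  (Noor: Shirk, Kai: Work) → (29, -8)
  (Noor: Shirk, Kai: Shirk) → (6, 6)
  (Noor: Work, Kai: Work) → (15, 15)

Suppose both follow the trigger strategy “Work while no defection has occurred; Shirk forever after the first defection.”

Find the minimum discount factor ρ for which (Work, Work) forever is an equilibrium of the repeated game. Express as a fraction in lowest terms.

14/23

Under grim trigger the critical discount factor is (T−C)/(T−P) with T = 29, C = 15, P = 6.
ρ* = (29−15)/(29−6) = 14/23.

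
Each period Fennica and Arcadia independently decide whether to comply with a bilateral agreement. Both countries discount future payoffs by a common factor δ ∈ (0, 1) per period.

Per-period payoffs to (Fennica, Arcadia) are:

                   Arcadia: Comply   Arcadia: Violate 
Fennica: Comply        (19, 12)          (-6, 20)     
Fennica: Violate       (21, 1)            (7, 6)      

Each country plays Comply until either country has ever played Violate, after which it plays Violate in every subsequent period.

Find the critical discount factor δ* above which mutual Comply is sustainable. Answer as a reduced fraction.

Fennica's threshold: (21−19)/(21−7) = 1/7.
Arcadia's threshold: (20−12)/(20−6) = 4/7.
1/7 < 4/7, so Arcadia binds and δ* = 4/7.

4/7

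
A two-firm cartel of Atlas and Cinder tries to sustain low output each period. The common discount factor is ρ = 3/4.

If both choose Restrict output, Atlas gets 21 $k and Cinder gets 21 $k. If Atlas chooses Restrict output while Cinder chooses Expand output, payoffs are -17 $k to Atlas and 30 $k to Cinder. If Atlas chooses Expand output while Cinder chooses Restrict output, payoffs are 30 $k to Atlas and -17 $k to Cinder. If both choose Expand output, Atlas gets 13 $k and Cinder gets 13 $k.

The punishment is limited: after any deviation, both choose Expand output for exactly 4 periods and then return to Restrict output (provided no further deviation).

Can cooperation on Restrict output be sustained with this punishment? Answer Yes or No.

Yes

A one-shot deviation gives 30 now, then 13 for 4 periods, then back to 21.
Gain from deviating: (30−21) today; loss: (21−13) in each of the next 4 periods.
No-deviation condition: (21−13)(ρ+…+ρ^4) ≥ 30−21, i.e. ρ+…+ρ^4 ≥ 9/8.
At ρ = 3/4: ρ+…+ρ^4 = 2.0508 ≥ 1.1250.
So cooperation is sustainable.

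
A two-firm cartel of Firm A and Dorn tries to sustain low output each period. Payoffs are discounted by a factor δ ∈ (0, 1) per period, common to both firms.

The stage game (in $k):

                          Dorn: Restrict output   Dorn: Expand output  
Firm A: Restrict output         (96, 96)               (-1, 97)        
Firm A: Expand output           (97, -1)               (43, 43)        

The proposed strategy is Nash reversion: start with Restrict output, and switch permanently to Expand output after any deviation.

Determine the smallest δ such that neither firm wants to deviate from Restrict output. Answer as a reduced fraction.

Under grim trigger the critical discount factor is (T−C)/(T−P) with T = 97, C = 96, P = 43.
δ* = (97−96)/(97−43) = 1/54.

1/54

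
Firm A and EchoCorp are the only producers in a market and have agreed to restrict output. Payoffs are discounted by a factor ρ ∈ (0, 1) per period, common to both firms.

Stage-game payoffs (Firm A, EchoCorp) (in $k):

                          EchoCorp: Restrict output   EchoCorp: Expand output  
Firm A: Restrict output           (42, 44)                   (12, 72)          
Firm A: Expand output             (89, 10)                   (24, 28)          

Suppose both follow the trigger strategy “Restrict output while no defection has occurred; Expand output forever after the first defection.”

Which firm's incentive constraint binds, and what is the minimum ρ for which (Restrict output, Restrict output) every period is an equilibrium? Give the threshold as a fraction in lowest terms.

Firm A's threshold: (89−42)/(89−24) = 47/65.
EchoCorp's threshold: (72−44)/(72−28) = 7/11.
47/65 > 7/11, so Firm A binds and ρ* = 47/65.

Firm A; ρ ≥ 47/65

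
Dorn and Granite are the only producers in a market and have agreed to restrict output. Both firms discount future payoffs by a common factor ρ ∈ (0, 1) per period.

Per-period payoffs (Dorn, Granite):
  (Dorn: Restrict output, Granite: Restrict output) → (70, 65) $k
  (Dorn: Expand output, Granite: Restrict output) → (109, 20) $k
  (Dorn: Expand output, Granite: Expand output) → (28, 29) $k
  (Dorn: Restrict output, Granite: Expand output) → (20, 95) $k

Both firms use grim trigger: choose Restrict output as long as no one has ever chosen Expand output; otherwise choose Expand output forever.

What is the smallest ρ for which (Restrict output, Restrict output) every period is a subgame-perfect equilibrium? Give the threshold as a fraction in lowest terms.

13/27

For Dorn: deviation gain 109−70 = 39, per-period punishment loss 70−28 = 42. IC gives ρ ≥ 39/81 = 13/27.
For Granite: gain 30, loss 36 per period, so ρ ≥ 30/66 = 5/11.
The tighter constraint is Dorn's, so cooperation needs ρ ≥ 13/27.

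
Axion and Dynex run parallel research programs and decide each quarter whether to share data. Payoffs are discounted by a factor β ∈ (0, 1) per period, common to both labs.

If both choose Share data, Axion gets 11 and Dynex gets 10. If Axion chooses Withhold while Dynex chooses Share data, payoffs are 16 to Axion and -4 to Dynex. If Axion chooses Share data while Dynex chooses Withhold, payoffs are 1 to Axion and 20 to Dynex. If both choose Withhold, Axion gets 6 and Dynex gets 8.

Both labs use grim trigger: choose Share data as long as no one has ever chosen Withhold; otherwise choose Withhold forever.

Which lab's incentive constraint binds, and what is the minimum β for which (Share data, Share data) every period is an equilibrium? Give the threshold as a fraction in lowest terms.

Dynex; β ≥ 5/6

Axion's threshold: (16−11)/(16−6) = 1/2.
Dynex's threshold: (20−10)/(20−8) = 5/6.
1/2 < 5/6, so Dynex binds and β* = 5/6.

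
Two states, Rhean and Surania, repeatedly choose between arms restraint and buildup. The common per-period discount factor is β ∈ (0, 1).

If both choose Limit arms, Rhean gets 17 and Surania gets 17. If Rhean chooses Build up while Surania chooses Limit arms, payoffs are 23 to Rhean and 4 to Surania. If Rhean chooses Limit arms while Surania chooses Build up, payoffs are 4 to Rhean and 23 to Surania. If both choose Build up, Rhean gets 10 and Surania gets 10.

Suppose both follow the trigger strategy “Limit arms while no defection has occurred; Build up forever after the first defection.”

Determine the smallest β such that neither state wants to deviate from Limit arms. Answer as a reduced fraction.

6/13

One-period gain from deviating is 23 − 17 = 6. The loss is 17 − 10 = 7 in every subsequent period, with present value 7·β/(1−β).
Deviation is unprofitable when 7·β/(1−β) ≥ 6, i.e. β/(1−β) ≥ 6/7.
Equivalently β ≥ 6/(6+7) = 6/13.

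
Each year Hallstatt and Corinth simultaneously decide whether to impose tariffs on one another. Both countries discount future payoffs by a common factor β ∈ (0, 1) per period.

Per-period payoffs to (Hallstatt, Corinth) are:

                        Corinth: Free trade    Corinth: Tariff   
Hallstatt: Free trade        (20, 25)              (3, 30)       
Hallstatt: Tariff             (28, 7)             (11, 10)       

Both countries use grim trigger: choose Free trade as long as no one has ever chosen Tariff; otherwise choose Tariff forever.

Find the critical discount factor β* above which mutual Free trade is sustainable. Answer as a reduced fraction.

Hallstatt: cooperation gives 20 each period; deviation gives 28 once then 11 forever.
  20/(1−β) ≥ 28 + 11β/(1−β) ⇒ β ≥ 8/17.
Corinth: cooperation gives 25 each period; deviation gives 30 once then 10 forever.
  β ≥ 5/20 = 1/4.
Both must hold, so the binding constraint is Hallstatt's: β ≥ 8/17.

8/17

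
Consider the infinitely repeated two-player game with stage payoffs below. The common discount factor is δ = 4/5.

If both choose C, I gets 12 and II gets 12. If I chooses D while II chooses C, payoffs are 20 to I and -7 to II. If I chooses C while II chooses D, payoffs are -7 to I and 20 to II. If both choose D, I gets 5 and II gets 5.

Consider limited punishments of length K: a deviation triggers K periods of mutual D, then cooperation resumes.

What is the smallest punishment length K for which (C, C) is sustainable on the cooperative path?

2

Need Σ_{k=1}^{K} δ^k ≥ (20−12)/(12−5) = 1.1429 at δ = 4/5.
At K = 1 the sum is 0.8000 < 1.1429; at K = 2 it is 1.4400 ≥ 1.1429.
So the minimum punishment length is K = 2.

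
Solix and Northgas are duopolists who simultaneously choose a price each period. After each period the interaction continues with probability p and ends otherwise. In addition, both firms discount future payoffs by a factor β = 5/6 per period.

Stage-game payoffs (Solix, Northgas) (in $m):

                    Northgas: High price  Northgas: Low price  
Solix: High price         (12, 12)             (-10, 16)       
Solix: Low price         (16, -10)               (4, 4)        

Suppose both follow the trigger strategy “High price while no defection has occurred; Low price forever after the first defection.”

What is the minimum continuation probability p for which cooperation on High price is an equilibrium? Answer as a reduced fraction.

With continuation probability p and discount β, the effective per-period discount factor is βp.
Grim-trigger IC: βp ≥ (16−12)/(16−4) = 1/3.
So p ≥ (1/3)/(5/6) = 2/5.

2/5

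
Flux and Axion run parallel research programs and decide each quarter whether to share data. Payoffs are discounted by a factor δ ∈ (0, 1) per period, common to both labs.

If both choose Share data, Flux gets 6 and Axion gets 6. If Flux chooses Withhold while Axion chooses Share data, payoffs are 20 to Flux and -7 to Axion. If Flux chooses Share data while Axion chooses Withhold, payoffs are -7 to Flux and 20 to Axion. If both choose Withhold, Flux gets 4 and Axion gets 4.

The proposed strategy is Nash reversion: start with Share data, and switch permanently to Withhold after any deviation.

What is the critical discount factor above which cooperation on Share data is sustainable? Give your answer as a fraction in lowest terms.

7/8

Cooperation forever yields 6 each period: 6/(1−δ).
Deviating yields 20 once, then 4 forever: 20 + 4δ/(1−δ).
No profitable deviation requires 6/(1−δ) ≥ 20 + 4δ/(1−δ).
Multiplying by (1−δ): 6 ≥ 20(1−δ) + 4δ = 20 − 16δ.
So 16δ ≥ 14, i.e. δ ≥ 14/16 = 7/8.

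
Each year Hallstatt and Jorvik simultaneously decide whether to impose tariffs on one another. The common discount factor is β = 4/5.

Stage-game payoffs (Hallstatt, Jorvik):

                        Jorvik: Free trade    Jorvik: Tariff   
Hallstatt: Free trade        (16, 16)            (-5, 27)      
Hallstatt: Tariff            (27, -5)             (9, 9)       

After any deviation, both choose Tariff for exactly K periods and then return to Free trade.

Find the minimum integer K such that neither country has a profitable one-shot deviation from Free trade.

3

Need Σ_{k=1}^{K} β^k ≥ (27−16)/(16−9) = 1.5714 at β = 4/5.
At K = 2 the sum is 1.4400 < 1.5714; at K = 3 it is 1.9520 ≥ 1.5714.
So the minimum punishment length is K = 3.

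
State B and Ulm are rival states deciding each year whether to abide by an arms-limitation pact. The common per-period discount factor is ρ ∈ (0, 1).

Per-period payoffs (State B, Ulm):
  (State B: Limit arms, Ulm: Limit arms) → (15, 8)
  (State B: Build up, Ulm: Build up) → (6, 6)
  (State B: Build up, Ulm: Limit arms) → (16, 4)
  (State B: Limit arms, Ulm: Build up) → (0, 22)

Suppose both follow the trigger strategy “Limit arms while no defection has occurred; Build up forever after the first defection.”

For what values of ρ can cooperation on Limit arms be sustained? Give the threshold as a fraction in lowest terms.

7/8

State B: cooperation gives 15 each period; deviation gives 16 once then 6 forever.
  15/(1−ρ) ≥ 16 + 6ρ/(1−ρ) ⇒ ρ ≥ 1/10.
Ulm: cooperation gives 8 each period; deviation gives 22 once then 6 forever.
  ρ ≥ 14/16 = 7/8.
Both must hold, so the binding constraint is Ulm's: ρ ≥ 7/8.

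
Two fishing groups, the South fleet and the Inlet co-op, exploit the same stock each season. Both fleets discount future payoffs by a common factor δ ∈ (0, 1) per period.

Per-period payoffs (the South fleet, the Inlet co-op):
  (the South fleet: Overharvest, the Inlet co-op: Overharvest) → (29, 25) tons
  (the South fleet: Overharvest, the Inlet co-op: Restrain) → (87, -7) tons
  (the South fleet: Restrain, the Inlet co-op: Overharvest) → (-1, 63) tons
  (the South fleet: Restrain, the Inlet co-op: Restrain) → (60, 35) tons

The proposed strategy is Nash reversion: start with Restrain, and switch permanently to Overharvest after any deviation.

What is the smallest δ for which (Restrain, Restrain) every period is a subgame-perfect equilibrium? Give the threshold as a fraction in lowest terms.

14/19

For the South fleet: deviation gain 87−60 = 27, per-period punishment loss 60−29 = 31. IC gives δ ≥ 27/58.
For the Inlet co-op: gain 28, loss 10 per period, so δ ≥ 28/38 = 14/19.
The tighter constraint is the Inlet co-op's, so cooperation needs δ ≥ 14/19.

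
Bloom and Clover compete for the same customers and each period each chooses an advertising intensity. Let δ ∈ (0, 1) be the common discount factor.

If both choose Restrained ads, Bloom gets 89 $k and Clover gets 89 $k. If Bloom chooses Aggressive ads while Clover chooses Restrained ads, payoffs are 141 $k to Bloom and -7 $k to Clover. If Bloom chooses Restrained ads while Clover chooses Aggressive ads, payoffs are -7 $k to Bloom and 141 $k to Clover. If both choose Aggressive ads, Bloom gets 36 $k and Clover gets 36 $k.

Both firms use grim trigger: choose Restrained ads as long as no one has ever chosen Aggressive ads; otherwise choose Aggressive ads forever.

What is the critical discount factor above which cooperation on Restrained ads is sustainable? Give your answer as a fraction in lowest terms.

52/105

Cooperation forever yields 89 each period: 89/(1−δ).
Deviating yields 141 once, then 36 forever: 141 + 36δ/(1−δ).
No profitable deviation requires 89/(1−δ) ≥ 141 + 36δ/(1−δ).
Multiplying by (1−δ): 89 ≥ 141(1−δ) + 36δ = 141 − 105δ.
So 105δ ≥ 52, i.e. δ ≥ 52/105.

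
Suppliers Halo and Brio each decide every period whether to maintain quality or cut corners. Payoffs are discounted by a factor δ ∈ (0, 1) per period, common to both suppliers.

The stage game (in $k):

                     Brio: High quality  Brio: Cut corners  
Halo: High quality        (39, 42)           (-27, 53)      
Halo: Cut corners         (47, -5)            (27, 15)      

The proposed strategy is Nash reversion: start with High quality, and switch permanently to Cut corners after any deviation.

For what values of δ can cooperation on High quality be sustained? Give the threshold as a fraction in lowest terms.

2/5

Halo: cooperation gives 39 each period; deviation gives 47 once then 27 forever.
  39/(1−δ) ≥ 47 + 27δ/(1−δ) ⇒ δ ≥ 8/20 = 2/5.
Brio: cooperation gives 42 each period; deviation gives 53 once then 15 forever.
  δ ≥ 11/38.
Both must hold, so the binding constraint is Halo's: δ ≥ 2/5.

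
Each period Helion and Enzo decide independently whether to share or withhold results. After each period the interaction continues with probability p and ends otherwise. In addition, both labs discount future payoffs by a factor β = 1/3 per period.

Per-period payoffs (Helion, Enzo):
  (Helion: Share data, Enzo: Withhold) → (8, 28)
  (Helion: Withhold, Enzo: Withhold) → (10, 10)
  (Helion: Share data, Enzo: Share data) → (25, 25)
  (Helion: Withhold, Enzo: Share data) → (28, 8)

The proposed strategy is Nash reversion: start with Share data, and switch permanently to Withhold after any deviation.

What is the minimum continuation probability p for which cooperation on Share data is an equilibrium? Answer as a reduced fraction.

1/2

With continuation probability p and discount β, the effective per-period discount factor is βp.
Grim-trigger IC: βp ≥ (28−25)/(28−10) = 1/6.
So p ≥ (1/6)/(1/3) = 1/2.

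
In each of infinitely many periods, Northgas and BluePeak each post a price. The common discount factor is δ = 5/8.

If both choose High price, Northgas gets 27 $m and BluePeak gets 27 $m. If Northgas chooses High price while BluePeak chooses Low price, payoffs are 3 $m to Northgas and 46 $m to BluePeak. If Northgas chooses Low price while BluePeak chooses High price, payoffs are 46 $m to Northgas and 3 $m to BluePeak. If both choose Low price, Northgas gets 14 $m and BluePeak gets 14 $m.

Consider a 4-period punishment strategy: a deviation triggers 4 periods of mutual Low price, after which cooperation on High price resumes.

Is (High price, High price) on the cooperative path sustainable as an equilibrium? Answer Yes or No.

No

A one-shot deviation gives 46 now, then 14 for 4 periods, then back to 27.
Gain from deviating: (46−27) today; loss: (27−14) in each of the next 4 periods.
No-deviation condition: (27−14)(δ+…+δ^4) ≥ 46−27, i.e. δ+…+δ^4 ≥ 19/13.
At δ = 5/8: δ+…+δ^4 = 1.4124 < 1.4615.
So cooperation is not sustainable.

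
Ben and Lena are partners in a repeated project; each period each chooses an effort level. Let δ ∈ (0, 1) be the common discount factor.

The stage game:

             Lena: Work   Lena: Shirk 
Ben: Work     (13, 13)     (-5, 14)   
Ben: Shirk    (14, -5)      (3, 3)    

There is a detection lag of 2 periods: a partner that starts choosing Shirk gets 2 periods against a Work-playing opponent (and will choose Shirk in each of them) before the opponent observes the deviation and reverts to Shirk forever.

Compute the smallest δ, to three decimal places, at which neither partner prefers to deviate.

0.302

A deviator earns 14 for 2 periods, then 3 forever; cooperating earns 13 forever. Multiplying the IC by (1−δ):
13 ≥ 14(1−δ^2) + 3δ^2, so 11·δ^2 ≥ 1 and δ^2 ≥ 1/11.
δ ≥ (1/11)^(1/2) ≈ 0.302.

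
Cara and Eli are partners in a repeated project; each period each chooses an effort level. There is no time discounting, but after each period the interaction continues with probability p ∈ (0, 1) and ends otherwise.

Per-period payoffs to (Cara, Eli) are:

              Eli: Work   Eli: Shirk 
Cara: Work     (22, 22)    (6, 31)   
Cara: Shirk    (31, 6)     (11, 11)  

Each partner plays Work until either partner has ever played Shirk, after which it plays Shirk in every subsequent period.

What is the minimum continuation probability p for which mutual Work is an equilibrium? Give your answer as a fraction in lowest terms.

9/20

Expected cooperation value is 22 + p·22 + p²·22 + … = 22/(1−p); deviation gives 31 + p·11/(1−p).
22 ≥ 31(1−p) + 11p ⇒ 20p ≥ 9 ⇒ p ≥ 9/20.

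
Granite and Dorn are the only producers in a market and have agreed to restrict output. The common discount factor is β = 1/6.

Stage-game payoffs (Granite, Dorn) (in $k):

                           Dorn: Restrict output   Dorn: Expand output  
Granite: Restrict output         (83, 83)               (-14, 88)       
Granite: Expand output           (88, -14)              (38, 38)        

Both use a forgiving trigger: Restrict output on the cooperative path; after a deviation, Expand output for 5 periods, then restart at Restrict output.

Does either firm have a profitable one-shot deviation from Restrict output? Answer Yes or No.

No

Comparing payoff streams over the 6 periods until play realigns: cooperate → 83(1+β+…+β^5); deviate → 88 + 38(β+…+β^5).
Cooperation is sustained iff (83−38)(β+…+β^5) ≥ 88−83.
β+…+β^5 = 1/6·(1−(1/6)^5)/(1−1/6) = 0.2000, and (88−83)/(83−38) = 0.1111.
0.2000 ≥ 0.1111, so cooperation is sustainable.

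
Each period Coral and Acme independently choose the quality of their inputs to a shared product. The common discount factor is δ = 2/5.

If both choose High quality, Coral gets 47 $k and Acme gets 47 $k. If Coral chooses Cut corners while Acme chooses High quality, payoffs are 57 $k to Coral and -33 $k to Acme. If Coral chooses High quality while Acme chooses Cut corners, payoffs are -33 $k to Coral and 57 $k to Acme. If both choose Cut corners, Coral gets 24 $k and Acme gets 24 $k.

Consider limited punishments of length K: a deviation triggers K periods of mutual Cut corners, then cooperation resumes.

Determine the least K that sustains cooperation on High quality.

No profitable deviation requires (47−24)(δ+…+δ^K) ≥ 57−47, i.e. δ+…+δ^K ≥ 10/23 ≈ 0.4348.
With δ = 2/5, the partial sums are K=1: 0.4000, K=2: 0.5600.
K = 2 is the first length at which the sum reaches 0.4348.

2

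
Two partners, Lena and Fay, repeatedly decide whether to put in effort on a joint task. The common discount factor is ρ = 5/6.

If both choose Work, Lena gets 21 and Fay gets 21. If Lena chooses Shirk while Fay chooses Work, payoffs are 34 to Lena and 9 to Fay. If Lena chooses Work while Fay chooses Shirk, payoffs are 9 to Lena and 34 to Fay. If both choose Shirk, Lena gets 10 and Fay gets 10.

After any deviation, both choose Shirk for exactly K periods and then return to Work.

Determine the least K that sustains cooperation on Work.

2

No profitable deviation requires (21−10)(ρ+…+ρ^K) ≥ 34−21, i.e. ρ+…+ρ^K ≥ 13/11 ≈ 1.1818.
With ρ = 5/6, the partial sums are K=1: 0.8333, K=2: 1.5278.
K = 2 is the first length at which the sum reaches 1.1818.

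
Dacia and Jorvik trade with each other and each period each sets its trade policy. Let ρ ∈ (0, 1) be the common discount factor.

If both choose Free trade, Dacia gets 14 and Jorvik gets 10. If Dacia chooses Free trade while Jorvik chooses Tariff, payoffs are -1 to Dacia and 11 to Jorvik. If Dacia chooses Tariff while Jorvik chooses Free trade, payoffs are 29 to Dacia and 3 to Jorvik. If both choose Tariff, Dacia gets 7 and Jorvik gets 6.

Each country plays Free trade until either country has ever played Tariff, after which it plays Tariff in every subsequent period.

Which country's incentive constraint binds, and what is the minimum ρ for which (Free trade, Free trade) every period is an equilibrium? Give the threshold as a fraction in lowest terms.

Dacia; ρ ≥ 15/22

Dacia's threshold: (29−14)/(29−7) = 15/22.
Jorvik's threshold: (11−10)/(11−6) = 1/5.
15/22 > 1/5, so Dacia binds and ρ* = 15/22.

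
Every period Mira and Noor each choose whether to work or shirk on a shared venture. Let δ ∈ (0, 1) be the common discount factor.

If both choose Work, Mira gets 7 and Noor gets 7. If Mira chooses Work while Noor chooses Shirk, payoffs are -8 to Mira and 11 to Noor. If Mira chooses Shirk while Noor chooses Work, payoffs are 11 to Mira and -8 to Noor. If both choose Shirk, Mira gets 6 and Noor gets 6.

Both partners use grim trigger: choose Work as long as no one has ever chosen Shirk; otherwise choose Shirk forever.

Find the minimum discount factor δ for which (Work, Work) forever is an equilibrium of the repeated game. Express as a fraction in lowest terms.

Cooperation forever yields 7 each period: 7/(1−δ).
Deviating yields 11 once, then 6 forever: 11 + 6δ/(1−δ).
No profitable deviation requires 7/(1−δ) ≥ 11 + 6δ/(1−δ).
Multiplying by (1−δ): 7 ≥ 11(1−δ) + 6δ = 11 − 5δ.
So 5δ ≥ 4, i.e. δ ≥ 4/5.

4/5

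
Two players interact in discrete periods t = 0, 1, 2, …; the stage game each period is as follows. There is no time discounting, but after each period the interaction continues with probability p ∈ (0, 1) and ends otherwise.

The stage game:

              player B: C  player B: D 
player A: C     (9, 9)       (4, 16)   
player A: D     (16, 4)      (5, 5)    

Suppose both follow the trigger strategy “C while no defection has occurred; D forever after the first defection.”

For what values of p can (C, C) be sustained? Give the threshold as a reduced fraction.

7/11

Expected cooperation value is 9 + p·9 + p²·9 + … = 9/(1−p); deviation gives 16 + p·5/(1−p).
9 ≥ 16(1−p) + 5p ⇒ 11p ≥ 7 ⇒ p ≥ 7/11.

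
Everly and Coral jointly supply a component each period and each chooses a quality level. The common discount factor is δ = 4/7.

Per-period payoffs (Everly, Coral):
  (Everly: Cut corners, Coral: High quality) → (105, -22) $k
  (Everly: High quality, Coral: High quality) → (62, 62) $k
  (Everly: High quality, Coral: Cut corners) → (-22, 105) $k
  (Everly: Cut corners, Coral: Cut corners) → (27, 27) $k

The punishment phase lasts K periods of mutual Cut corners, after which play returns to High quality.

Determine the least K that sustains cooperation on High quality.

5

No profitable deviation requires (62−27)(δ+…+δ^K) ≥ 105−62, i.e. δ+…+δ^K ≥ 43/35 ≈ 1.2286.
With δ = 4/7, the partial sums are K=1: 0.5714, K=2: 0.8980, K=3: 1.0845, K=4: 1.1912, K=5: 1.2521.
K = 5 is the first length at which the sum reaches 1.2286.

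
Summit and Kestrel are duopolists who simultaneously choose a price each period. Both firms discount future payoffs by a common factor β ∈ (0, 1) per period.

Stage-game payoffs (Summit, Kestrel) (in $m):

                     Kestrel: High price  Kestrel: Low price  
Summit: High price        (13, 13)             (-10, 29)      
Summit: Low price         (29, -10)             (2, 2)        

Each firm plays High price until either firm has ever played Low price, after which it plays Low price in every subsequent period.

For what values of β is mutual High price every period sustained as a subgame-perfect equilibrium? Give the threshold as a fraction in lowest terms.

16/27

One-period gain from deviating is 29 − 13 = 16. The loss is 13 − 2 = 11 in every subsequent period, with present value 11·β/(1−β).
Deviation is unprofitable when 11·β/(1−β) ≥ 16, i.e. β/(1−β) ≥ 16/11.
Equivalently β ≥ 16/(16+11) = 16/27.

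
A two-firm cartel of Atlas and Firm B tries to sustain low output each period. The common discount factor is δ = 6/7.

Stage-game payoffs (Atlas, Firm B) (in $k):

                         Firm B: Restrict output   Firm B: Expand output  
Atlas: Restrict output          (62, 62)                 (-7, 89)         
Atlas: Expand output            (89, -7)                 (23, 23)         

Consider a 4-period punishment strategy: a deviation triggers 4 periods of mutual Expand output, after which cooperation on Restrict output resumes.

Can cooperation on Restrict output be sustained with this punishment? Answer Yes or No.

Comparing payoff streams over the 5 periods until play realigns: cooperate → 62(1+δ+…+δ^4); deviate → 89 + 23(δ+…+δ^4).
Cooperation is sustained iff (62−23)(δ+…+δ^4) ≥ 89−62.
δ+…+δ^4 = 6/7·(1−(6/7)^4)/(1−6/7) = 2.7613, and (89−62)/(62−23) = 0.6923.
2.7613 ≥ 0.6923, so cooperation is sustainable.

Yes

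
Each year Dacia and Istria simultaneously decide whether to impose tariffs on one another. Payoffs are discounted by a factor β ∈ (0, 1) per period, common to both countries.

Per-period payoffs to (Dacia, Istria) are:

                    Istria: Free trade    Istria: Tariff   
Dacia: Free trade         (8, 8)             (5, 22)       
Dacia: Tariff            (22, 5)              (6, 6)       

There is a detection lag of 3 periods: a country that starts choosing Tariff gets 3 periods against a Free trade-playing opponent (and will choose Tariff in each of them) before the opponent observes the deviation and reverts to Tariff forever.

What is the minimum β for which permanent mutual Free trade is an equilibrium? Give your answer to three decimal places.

0.956

A deviator earns 22 for 3 periods, then 6 forever; cooperating earns 8 forever. Multiplying the IC by (1−β):
8 ≥ 22(1−β^3) + 6β^3, so 16·β^3 ≥ 14 and β^3 ≥ 7/8.
β ≥ (7/8)^(1/3) ≈ 0.956.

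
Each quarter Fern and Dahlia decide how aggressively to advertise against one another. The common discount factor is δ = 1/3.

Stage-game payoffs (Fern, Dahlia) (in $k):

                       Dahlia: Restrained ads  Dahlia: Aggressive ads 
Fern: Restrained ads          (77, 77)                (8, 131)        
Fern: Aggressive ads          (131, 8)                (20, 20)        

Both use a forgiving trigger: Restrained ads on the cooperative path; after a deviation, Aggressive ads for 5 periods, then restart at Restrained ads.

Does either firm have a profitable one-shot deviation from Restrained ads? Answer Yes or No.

IC: δ+…+δ^5 ≥ (131−77)/(77−20) = 18/19.
At δ = 1/3: partial sum = 0.4979 < 0.9474. Cooperation not sustainable.

Yes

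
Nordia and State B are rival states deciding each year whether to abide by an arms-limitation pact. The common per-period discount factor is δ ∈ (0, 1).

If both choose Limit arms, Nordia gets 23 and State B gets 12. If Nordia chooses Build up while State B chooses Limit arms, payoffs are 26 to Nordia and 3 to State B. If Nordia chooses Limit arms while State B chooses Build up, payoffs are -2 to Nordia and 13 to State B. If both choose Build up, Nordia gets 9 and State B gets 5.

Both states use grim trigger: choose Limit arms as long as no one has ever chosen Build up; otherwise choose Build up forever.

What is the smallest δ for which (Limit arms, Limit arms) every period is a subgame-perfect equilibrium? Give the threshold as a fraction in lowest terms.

For Nordia: deviation gain 26−23 = 3, per-period punishment loss 23−9 = 14. IC gives δ ≥ 3/17.
For State B: gain 1, loss 7 per period, so δ ≥ 1/8.
The tighter constraint is Nordia's, so cooperation needs δ ≥ 3/17.

3/17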